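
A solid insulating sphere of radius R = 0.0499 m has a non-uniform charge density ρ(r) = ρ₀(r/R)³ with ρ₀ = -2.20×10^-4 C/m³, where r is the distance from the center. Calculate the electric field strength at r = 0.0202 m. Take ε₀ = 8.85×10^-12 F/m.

Use a concentric Gaussian sphere at r = 0.0202 m (r < R).
Q_enc = ∫₀^r ρ(r')·4πr'² dr' = (4πρ₀/R³) ∫₀^r r'^5 dr' = 4πρ₀ r^6/(6·R³) = -2.519×10^-10 C.
Since E is radial and uniform over the Gaussian sphere, Φ = E·4πr² = Q_enc/ε₀.
E = |Q_enc|/(4πε₀r²) = (2.519×10^-10)/(4π·8.85×10^-12·(0.0202)²) = 5.55×10^3 N/C.

E ≈ 5.55×10^3 N/C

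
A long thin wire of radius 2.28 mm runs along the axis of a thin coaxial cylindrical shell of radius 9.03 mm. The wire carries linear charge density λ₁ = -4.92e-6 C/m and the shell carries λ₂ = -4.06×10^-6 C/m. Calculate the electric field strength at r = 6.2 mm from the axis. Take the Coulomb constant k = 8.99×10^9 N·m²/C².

|E| = 1.43e7 V/m

Coaxial Gaussian cylinder, radius r = 6.2 mm, length L (between the conductors, 2.28 mm < r < 9.03 mm).
The shell at 9.03 mm lies outside the Gaussian surface, so λ_enc = λ₁ = -4.92e-6 C/m.
By Gauss's law (flux through the curved wall only), E·2πrL = λ_enc L/ε₀.
E = 2k|λ_enc|/r = 2(8.99×10^9)(4.92×10^-6)/(0.0062) = 1.43×10^7 N/C.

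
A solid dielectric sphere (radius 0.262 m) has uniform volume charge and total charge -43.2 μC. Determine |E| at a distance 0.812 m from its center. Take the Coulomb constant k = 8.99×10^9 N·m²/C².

E = 5.89×10^5 V/m

Take a concentric spherical Gaussian surface of radius r = 0.812 m (r > R, so the entire charge is enclosed).
Q_enc = -43.2 μC = -4.32×10^-5 C.
Gauss's law: E·4πr² = Q_enc/ε₀.
E = k|Q_enc|/r² = (8.99×10^9)(4.32×10^-5)/(0.812)² = 5.89e5 N/C.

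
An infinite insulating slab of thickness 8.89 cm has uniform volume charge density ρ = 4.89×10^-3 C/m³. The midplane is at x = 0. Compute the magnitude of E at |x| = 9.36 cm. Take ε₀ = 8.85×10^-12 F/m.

2.46×10^7 V/m

The point |x| = 9.36 cm lies outside the slab (half-thickness 0.04445 m). A symmetric pillbox spanning the full slab encloses Q_enc = ρ·d·A.
Flux = 2EA ⇒ E = |ρ|d/(2ε₀), independent of distance outside.
E = (4.89e-3)(0.0889)/(2·8.85×10^-12) = 2.46e7 N/C.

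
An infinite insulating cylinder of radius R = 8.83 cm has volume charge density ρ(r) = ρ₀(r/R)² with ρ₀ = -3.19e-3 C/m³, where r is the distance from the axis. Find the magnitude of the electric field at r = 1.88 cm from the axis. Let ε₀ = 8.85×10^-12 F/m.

By cylindrical symmetry E is radial; use a coaxial Gaussian cylinder of radius 1.88 cm and length L (r < R).
λ_enc = ∫₀^r ρ(r')·2πr' dr' = (2πρ₀/R²)·r^4/4 = -8.028×10^-8 C/m.
Gauss's law: E·2πrL = λ_enc L/ε₀.
E = |λ_enc|/(2πε₀r) = (8.028×10^-8)/(2π·8.85×10^-12·0.0188) = 7.68e4 N/C.

E = 7.68×10^4 N/C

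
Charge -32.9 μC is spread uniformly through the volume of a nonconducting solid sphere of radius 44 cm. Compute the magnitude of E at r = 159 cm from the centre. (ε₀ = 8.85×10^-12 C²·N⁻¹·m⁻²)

Take a concentric spherical Gaussian surface of radius r = 159 cm (r > R, so the entire charge is enclosed).
Q_enc = -32.9 μC = -3.29×10^-5 C.
Applying ∮E·dA = Q_enc/ε₀ with Φ = E(4πr²):
E = |Q_enc|/(4πε₀r²) = (3.29e-5)/(4π·8.85×10^-12·(1.59)²) = 1.17e5 N/C.

E = 1.17×10^5 N/C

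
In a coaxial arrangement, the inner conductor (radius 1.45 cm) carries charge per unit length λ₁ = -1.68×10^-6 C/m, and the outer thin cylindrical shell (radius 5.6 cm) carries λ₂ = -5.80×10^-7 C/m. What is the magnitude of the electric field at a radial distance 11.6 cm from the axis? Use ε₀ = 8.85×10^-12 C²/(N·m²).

By cylindrical symmetry E is radial; use a coaxial Gaussian cylinder of radius 11.6 cm and length L (r > 5.6 cm, enclosing both).
λ_enc = λ₁ + λ₂ = (-1.68×10^-6) + (-5.80×10^-7) = -2.26×10^-6 C/m.
Gauss's law: E·2πrL = λ_enc L/ε₀.
E = |λ_enc|/(2πε₀r) = (2.26×10^-6)/(2π·8.85×10^-12·0.116) = 3.50e5 N/C.

|E| ≈ 3.50×10^5 N/C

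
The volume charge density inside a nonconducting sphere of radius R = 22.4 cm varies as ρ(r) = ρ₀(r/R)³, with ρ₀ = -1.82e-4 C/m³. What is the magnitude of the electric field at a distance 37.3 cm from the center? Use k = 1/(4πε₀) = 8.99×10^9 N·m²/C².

E = 2.77×10^5 V/m

By spherical symmetry E is radial; choose a Gaussian sphere of radius r = 37.3 cm (r > R, all charge enclosed).
Q_enc = 4π ∫₀^R ρ₀(r'/R)^3 r'² dr' = 4πρ₀R³/6 = -4.284×10^-6 C.
Applying ∮E·dA = Q_enc/ε₀ with Φ = E(4πr²):
E = k|Q_enc|/r² = (8.99×10^9)(4.284×10^-6)/(0.373)² = 2.77e5 N/C.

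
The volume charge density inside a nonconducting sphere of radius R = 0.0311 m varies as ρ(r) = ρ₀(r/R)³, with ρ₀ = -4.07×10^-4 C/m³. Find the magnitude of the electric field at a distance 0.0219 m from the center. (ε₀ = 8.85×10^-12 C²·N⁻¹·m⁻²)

Take a concentric spherical Gaussian surface of radius r = 0.0219 m (r < R).
Integrate the density: Q_enc = 4π ∫₀^r ρ₀(r'/R)^3 r'² dr' = 4πρ₀ r^6/(6·R³) = -3.126×10^-9 C.
Gauss's law: E·4πr² = Q_enc/ε₀.
E = |Q_enc|/(4πε₀r²) = (3.126×10^-9)/(4π·8.85×10^-12·(0.0219)²) = 5.86e4 N/C.

5.86×10^4 N/C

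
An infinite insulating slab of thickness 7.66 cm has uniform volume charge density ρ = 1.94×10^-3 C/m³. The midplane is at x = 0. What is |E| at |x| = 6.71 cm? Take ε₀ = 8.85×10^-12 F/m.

The point |x| = 6.71 cm lies outside the slab (half-thickness 0.0383 m). A symmetric pillbox spanning the full slab encloses Q_enc = ρ·d·A.
Flux = 2EA ⇒ E = |ρ|d/(2ε₀), independent of distance outside.
E = (1.94e-3)(0.0766)/(2·8.85×10^-12) = 8.40e6 N/C.

|E| ≈ 8.40×10^6 V/m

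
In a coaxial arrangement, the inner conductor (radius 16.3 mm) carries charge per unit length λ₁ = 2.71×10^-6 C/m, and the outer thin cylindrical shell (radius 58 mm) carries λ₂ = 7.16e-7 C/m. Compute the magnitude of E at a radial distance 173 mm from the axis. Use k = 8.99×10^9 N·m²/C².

E = 3.56e5 N/C

Choose a coaxial cylinder of radius r = 173 mm (arbitrary length L) as the Gaussian surface (r > 58 mm, enclosing both).
λ_enc = λ₁ + λ₂ = (2.71×10^-6) + (7.16×10^-7) = 3.426×10^-6 C/m.
Gauss's law: E·2πrL = λ_enc L/ε₀.
E = 2k|λ_enc|/r = 2(8.99×10^9)(3.426×10^-6)/(0.173) = 3.56×10^5 N/C.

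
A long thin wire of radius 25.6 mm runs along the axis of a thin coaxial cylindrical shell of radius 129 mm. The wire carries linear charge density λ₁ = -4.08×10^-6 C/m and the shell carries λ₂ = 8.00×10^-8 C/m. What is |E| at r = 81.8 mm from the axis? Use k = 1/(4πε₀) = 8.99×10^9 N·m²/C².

E ≈ 8.97e5 N/C

Take a coaxial cylindrical Gaussian surface of radius r = 81.8 mm and length L (between the conductors, 25.6 mm < r < 129 mm).
Only the inner wire is enclosed; the outer shell contributes nothing inside itself. λ_enc = λ₁ = -4.08×10^-6 C/m.
Applying ∮E·dA = Q_enc/ε₀ with the end caps contributing no flux:
E = 2k|λ_enc|/r = 2(8.99×10^9)(4.08×10^-6)/(0.0818) = 8.97×10^5 N/C.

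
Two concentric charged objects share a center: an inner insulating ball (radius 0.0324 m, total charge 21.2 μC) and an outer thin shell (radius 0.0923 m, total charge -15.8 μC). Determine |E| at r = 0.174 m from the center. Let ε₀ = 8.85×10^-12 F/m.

E = 1.60e6 N/C

Take a concentric spherical Gaussian surface of radius r = 0.174 m (r > 0.0923 m, enclosing both).
Q_enc = (21.2 μC) + (-15.8 μC) = 5.40×10^-6 C.
Since E is radial and uniform over the Gaussian sphere, Φ = E·4πr² = Q_enc/ε₀.
E = |Q_enc|/(4πε₀r²) = (5.40e-6)/(4π·8.85×10^-12·(0.174)²) = 1.60e6 N/C.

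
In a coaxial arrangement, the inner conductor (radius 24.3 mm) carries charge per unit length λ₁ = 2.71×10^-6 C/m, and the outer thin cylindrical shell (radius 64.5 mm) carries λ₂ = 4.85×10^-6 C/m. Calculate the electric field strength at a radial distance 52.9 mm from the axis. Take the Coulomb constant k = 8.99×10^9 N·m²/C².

E = 9.21×10^5 V/m

By cylindrical symmetry E is radial; use a coaxial Gaussian cylinder of radius 52.9 mm and length L (between the conductors, 24.3 mm < r < 64.5 mm).
Only the inner wire is enclosed; the outer shell contributes nothing inside itself. λ_enc = λ₁ = 2.71×10^-6 C/m.
Applying ∮E·dA = Q_enc/ε₀ with the end caps contributing no flux:
E = 2k|λ_enc|/r = 2(8.99×10^9)(2.71×10^-6)/(0.0529) = 9.21e5 N/C.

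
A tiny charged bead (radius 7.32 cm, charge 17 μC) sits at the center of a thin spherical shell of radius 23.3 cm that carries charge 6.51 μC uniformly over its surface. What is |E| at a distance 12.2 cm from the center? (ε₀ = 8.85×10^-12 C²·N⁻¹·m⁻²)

Use a concentric Gaussian sphere at r = 12.2 cm (between the bodies, 7.32 cm < r < 23.3 cm).
Only the inner charge is enclosed; the outer shell contributes nothing inside itself. Q_enc = 17 μC = 1.70e-5 C.
Applying ∮E·dA = Q_enc/ε₀ with Φ = E(4πr²):
E = |Q_enc|/(4πε₀r²) = (1.70×10^-5)/(4π·8.85×10^-12·(0.122)²) = 1.03e7 N/C.

|E| ≈ 1.03e7 N/C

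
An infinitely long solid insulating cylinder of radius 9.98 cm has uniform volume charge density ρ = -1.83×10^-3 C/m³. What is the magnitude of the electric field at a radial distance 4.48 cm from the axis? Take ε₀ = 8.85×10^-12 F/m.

|E| = 4.63×10^6 N/C

By cylindrical symmetry E is radial; use a coaxial Gaussian cylinder of radius 4.48 cm and length L (r < R).
Charge inside radius r per length L is ρ·πr²·L, so λ_enc = ρπr² = -1.154×10^-5 C/m.
Applying ∮E·dA = Q_enc/ε₀ with the end caps contributing no flux:
E = |λ_enc|/(2πε₀r) = (1.154e-5)/(2π·8.85×10^-12·0.0448) = 4.63e6 N/C.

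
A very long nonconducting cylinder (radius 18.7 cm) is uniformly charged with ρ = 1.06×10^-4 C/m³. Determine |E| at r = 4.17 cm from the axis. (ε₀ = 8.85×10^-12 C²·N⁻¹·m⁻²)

2.50×10^5 V/m

By cylindrical symmetry E is radial; use a coaxial Gaussian cylinder of radius 4.17 cm and length L (r < R).
Charge inside radius r per length L is ρ·πr²·L, so λ_enc = ρπr² = 5.791×10^-7 C/m.
Since E is radial and uniform over the curved surface, Φ = E·2πrL = Q_enc/ε₀ = λ_enc L/ε₀.
E = |λ_enc|/(2πε₀r) = (5.791e-7)/(2π·8.85×10^-12·0.0417) = 2.50e5 N/C.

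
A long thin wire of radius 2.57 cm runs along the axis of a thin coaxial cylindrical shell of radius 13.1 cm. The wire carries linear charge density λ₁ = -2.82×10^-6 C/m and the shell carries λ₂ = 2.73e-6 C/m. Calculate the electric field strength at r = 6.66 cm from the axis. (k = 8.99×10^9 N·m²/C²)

By cylindrical symmetry E is radial; use a coaxial Gaussian cylinder of radius 6.66 cm and length L (between the conductors, 2.57 cm < r < 13.1 cm).
The shell at 13.1 cm lies outside the Gaussian surface, so λ_enc = λ₁ = -2.82e-6 C/m.
Gauss's law: E·2πrL = λ_enc L/ε₀.
E = 2k|λ_enc|/r = 2(8.99×10^9)(2.82×10^-6)/(0.0666) = 7.61e5 N/C.

E = 7.61e5 N/C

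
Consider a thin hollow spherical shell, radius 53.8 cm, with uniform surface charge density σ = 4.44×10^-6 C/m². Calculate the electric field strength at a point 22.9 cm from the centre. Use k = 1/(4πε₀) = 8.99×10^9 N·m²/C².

|E| = 0 N/C

By spherical symmetry E is radial; choose a Gaussian sphere of radius r = 22.9 cm (inside the shell, r < 53.8 cm).
All the charge is outside the Gaussian surface: Q_enc = 0, hence E = 0 everywhere inside the shell.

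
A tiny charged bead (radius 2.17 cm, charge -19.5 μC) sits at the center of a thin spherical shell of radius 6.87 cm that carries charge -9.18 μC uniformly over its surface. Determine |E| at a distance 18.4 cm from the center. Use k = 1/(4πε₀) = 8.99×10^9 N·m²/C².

Take a concentric spherical Gaussian surface of radius r = 18.4 cm (r > 6.87 cm, enclosing both).
Q_enc = (-19.5 μC) + (-9.18 μC) = -2.868×10^-5 C.
Applying ∮E·dA = Q_enc/ε₀ with Φ = E(4πr²):
E = k|Q_enc|/r² = (8.99×10^9)(2.868×10^-5)/(0.184)² = 7.62e6 N/C.

E ≈ 7.62×10^6 V/m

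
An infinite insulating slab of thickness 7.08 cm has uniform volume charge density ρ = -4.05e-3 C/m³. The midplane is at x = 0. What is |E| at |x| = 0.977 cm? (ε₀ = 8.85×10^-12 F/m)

E = 4.47e6 N/C

By symmetry E is perpendicular to the slab. A Gaussian pillbox from −0.977 cm to +0.977 cm (face area A) lies entirely within the slab.
Q_enc = ρ·(2x)·A and flux = 2EA, so 2EA = 2ρxA/ε₀ ⇒ E = |ρ|x/ε₀.
E = (4.05×10^-3)(0.00977)/(8.85×10^-12) = 4.47×10^6 N/C.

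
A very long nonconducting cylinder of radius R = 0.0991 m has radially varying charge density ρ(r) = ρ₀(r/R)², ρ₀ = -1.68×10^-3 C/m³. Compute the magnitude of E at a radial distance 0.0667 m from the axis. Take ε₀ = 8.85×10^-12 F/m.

E ≈ 1.43e6 V/m

By cylindrical symmetry E is radial; use a coaxial Gaussian cylinder of radius 0.0667 m and length L (r < R).
Integrating ρ over the cross-section to radius r: λ_enc = (2πρ₀/R²) ∫₀^r r'^3 dr' = 2πρ₀ r^4/(4·R²) = -5.318×10^-6 C/m.
Gauss's law: E·2πrL = λ_enc L/ε₀.
E = |λ_enc|/(2πε₀r) = (5.318×10^-6)/(2π·8.85×10^-12·0.0667) = 1.43×10^6 N/C.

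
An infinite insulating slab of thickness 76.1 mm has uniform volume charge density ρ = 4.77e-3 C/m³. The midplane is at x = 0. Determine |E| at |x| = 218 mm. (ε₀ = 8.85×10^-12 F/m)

2.05×10^7 V/m

The point |x| = 218 mm lies outside the slab (half-thickness 0.03805 m). A symmetric pillbox spanning the full slab encloses Q_enc = ρ·d·A.
Flux = 2EA ⇒ E = |ρ|d/(2ε₀), independent of distance outside.
E = (4.77e-3)(0.0761)/(2·8.85×10^-12) = 2.05×10^7 N/C.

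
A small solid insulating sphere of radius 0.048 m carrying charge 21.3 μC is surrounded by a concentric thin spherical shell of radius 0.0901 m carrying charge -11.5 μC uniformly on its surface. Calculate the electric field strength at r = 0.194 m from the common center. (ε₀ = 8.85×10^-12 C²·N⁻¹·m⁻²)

Take a concentric spherical Gaussian surface of radius r = 0.194 m (r > 0.0901 m, enclosing both).
Q_enc = (21.3 μC) + (-11.5 μC) = 9.80×10^-6 C.
By Gauss's law, ∮E·dA = E·4πr² = Q_enc/ε₀.
E = |Q_enc|/(4πε₀r²) = (9.80×10^-6)/(4π·8.85×10^-12·(0.194)²) = 2.34×10^6 N/C.

|E| = 2.34×10^6 N/C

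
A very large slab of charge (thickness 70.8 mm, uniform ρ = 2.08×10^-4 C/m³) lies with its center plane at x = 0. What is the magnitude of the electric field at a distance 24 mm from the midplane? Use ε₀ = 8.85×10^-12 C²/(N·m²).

By symmetry E is perpendicular to the slab. A Gaussian pillbox from −24 mm to +24 mm (face area A) lies entirely within the slab.
Q_enc = ρ·(2x)·A and flux = 2EA, so 2EA = 2ρxA/ε₀ ⇒ E = |ρ|x/ε₀.
E = (2.08×10^-4)(0.024)/(8.85×10^-12) = 5.64e5 N/C.

|E| ≈ 5.64×10^5 N/C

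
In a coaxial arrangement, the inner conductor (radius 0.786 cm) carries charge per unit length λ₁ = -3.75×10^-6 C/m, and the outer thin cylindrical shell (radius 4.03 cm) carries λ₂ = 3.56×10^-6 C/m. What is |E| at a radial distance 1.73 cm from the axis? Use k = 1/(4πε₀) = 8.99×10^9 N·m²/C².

Coaxial Gaussian cylinder, radius r = 1.73 cm, length L (between the conductors, 0.786 cm < r < 4.03 cm).
The shell at 4.03 cm lies outside the Gaussian surface, so λ_enc = λ₁ = -3.75×10^-6 C/m.
By Gauss's law (flux through the curved wall only), E·2πrL = λ_enc L/ε₀.
E = 2k|λ_enc|/r = 2(8.99×10^9)(3.75×10^-6)/(0.0173) = 3.90e6 N/C.

E = 3.90e6 V/m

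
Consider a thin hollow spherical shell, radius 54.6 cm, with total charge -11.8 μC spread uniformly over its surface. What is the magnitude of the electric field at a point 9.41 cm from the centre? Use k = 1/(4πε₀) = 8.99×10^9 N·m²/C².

By spherical symmetry E is radial; choose a Gaussian sphere of radius r = 9.41 cm (inside the shell, r < 54.6 cm).
All the charge is outside the Gaussian surface: Q_enc = 0, hence E = 0 everywhere inside the shell.

E = 0 (no enclosed charge)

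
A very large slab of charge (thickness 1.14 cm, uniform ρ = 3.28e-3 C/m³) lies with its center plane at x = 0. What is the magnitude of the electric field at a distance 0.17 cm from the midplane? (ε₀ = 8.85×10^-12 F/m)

By symmetry E is perpendicular to the slab. A Gaussian pillbox from −0.17 cm to +0.17 cm (face area A) lies entirely within the slab.
Q_enc = ρ·(2x)·A and flux = 2EA, so 2EA = 2ρxA/ε₀ ⇒ E = |ρ|x/ε₀.
E = (3.28×10^-3)(0.0017)/(8.85×10^-12) = 6.30e5 N/C.

E ≈ 6.30e5 N/C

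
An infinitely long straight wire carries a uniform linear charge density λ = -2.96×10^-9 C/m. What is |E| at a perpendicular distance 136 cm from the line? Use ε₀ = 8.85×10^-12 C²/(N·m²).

By cylindrical symmetry E is radial; use a coaxial Gaussian cylinder of radius 136 cm and length L.
Q_enc = λL, so λ_enc = -2.96e-9 C/m.
Applying ∮E·dA = Q_enc/ε₀ with the end caps contributing no flux:
E = |λ_enc|/(2πε₀r) = (2.96e-9)/(2π·8.85×10^-12·1.36) = 39.1 N/C.

E ≈ 39.1 V/m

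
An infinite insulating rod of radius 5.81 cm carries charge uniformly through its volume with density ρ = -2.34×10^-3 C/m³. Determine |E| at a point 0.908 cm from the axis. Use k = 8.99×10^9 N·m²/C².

E = 1.20e6 V/m

Take a coaxial cylindrical Gaussian surface of radius r = 0.908 cm and length L (r < R).
Charge inside radius r per length L is ρ·πr²·L, so λ_enc = ρπr² = -6.061×10^-7 C/m.
By Gauss's law (flux through the curved wall only), E·2πrL = λ_enc L/ε₀.
E = 2k|λ_enc|/r = 2(8.99×10^9)(6.061×10^-7)/(0.00908) = 1.20×10^6 N/C.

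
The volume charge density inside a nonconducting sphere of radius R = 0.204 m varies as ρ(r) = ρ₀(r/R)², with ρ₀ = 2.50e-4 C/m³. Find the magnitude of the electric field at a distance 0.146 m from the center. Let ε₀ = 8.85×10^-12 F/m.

E ≈ 4.22×10^5 V/m

Symmetry ⇒ E = E(r) r̂. Gaussian sphere of radius r = 0.146 m (r < R).
Q_enc = ∫₀^r ρ(r')·4πr'² dr' = (4πρ₀/R²) ∫₀^r r'^4 dr' = 4πρ₀ r^5/(5·R²) = 1.002×10^-6 C.
By Gauss's law, ∮E·dA = E·4πr² = Q_enc/ε₀.
E = |Q_enc|/(4πε₀r²) = (1.002×10^-6)/(4π·8.85×10^-12·(0.146)²) = 4.22e5 N/C.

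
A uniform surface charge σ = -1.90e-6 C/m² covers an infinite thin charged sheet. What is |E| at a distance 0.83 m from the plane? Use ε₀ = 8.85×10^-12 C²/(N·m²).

|E| = 1.07e5 N/C

By planar symmetry E is perpendicular to the sheet and uniform; use a Gaussian pillbox with flat faces of area A on each side of the sheet.
Flux Φ = 2EA and Q_enc = σA, so 2EA = σA/ε₀ ⇒ E = |σ|/(2ε₀), independent of distance.
E = |σ|/(2ε₀) = (1.90×10^-6)/(2·8.85×10^-12) = 1.07×10^5 N/C.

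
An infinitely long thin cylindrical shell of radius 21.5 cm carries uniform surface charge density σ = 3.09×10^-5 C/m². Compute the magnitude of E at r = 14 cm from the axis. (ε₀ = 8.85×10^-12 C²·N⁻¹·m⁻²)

By cylindrical symmetry E is radial; use a coaxial Gaussian cylinder of radius 14 cm and length L (r < 21.5 cm, inside the shell).
All the surface charge lies outside this cylinder: Q_enc = 0, hence E = 0.

E = 0 (no enclosed charge)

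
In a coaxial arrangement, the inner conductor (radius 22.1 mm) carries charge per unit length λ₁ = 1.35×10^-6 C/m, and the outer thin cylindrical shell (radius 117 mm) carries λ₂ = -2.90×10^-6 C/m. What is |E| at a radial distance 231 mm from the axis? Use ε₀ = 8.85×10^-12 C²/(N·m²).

Take a coaxial cylindrical Gaussian surface of radius r = 231 mm and length L (r > 117 mm, enclosing both).
λ_enc = λ₁ + λ₂ = (1.35×10^-6) + (-2.90×10^-6) = -1.55×10^-6 C/m.
Gauss's law: E·2πrL = λ_enc L/ε₀.
E = |λ_enc|/(2πε₀r) = (1.55e-6)/(2π·8.85×10^-12·0.231) = 1.21×10^5 N/C.

E = 1.21×10^5 N/C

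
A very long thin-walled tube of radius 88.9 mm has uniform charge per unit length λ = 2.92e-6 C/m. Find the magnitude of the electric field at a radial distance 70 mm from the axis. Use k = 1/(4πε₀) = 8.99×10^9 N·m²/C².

E = 0 (no enclosed charge)

By cylindrical symmetry E is radial; use a coaxial Gaussian cylinder of radius 70 mm and length L (r < 88.9 mm, inside the shell).
No charge is enclosed, so Gauss's law gives E·2πrL = 0 ⇒ E = 0.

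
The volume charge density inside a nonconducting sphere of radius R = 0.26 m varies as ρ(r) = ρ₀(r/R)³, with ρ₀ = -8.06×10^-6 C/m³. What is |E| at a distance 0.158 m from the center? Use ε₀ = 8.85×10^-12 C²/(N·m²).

Take a concentric spherical Gaussian surface of radius r = 0.158 m (r < R).
Q_enc = ∫₀^r ρ(r')·4πr'² dr' = (4πρ₀/R³) ∫₀^r r'^5 dr' = 4πρ₀ r^6/(6·R³) = -1.494e-8 C.
Gauss's law: E·4πr² = Q_enc/ε₀.
E = |Q_enc|/(4πε₀r²) = (1.494×10^-8)/(4π·8.85×10^-12·(0.158)²) = 5.38e3 N/C.

E = 5.38×10^3 V/m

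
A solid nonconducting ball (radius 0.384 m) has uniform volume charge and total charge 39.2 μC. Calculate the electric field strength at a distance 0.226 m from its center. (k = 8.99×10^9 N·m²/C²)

E = 1.41e6 V/m

Use a concentric Gaussian sphere at r = 0.226 m (r < R).
For a uniform sphere the enclosed fraction is (r/R)³, so Q_enc = (39.2 μC)(0.226/0.384)³ = 7.991×10^-6 C.
Gauss's law: E·4πr² = Q_enc/ε₀.
E = k|Q_enc|/r² = (8.99×10^9)(7.991×10^-6)/(0.226)² = 1.41×10^6 N/C.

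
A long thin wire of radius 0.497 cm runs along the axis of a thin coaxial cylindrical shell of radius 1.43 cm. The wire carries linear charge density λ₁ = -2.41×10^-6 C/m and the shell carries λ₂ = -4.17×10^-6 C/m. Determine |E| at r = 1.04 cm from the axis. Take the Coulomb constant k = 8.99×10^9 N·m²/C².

Take a coaxial cylindrical Gaussian surface of radius r = 1.04 cm and length L (between the conductors, 0.497 cm < r < 1.43 cm).
Only the inner wire is enclosed; the outer shell contributes nothing inside itself. λ_enc = λ₁ = -2.41e-6 C/m.
Since E is radial and uniform over the curved surface, Φ = E·2πrL = Q_enc/ε₀ = λ_enc L/ε₀.
E = 2k|λ_enc|/r = 2(8.99×10^9)(2.41×10^-6)/(0.0104) = 4.17×10^6 N/C.

E ≈ 4.17×10^6 V/m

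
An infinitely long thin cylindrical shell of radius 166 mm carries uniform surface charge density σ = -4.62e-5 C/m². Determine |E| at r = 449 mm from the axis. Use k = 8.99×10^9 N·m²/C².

By cylindrical symmetry E is radial; use a coaxial Gaussian cylinder of radius 449 mm and length L (r > 166 mm).
The whole shell is enclosed: λ_enc = σ·2πR = (-4.62×10^-5)·2π·(0.166) = -4.819e-5 C/m.
By Gauss's law (flux through the curved wall only), E·2πrL = λ_enc L/ε₀.
E = 2k|λ_enc|/r = 2(8.99×10^9)(4.819×10^-5)/(0.449) = 1.93×10^6 N/C.

|E| = 1.93×10^6 V/m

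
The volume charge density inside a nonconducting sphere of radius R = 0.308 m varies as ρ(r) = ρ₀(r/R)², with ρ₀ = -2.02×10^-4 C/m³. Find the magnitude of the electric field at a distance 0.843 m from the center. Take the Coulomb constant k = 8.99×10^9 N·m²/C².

1.88×10^5 V/m

Symmetry ⇒ E = E(r) r̂. Gaussian sphere of radius r = 0.843 m (r > R, all charge enclosed).
Q_enc = 4π ∫₀^R ρ₀(r'/R)^2 r'² dr' = 4πρ₀R³/5 = -1.483×10^-5 C.
By Gauss's law, ∮E·dA = E·4πr² = Q_enc/ε₀.
E = k|Q_enc|/r² = (8.99×10^9)(1.483×10^-5)/(0.843)² = 1.88×10^5 N/C.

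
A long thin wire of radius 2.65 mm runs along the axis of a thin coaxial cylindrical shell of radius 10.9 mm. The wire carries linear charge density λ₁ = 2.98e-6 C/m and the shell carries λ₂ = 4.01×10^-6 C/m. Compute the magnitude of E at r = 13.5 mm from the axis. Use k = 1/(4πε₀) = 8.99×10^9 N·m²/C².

Take a coaxial cylindrical Gaussian surface of radius r = 13.5 mm and length L (r > 10.9 mm, enclosing both).
λ_enc = λ₁ + λ₂ = (2.98×10^-6) + (4.01×10^-6) = 6.99e-6 C/m.
Applying ∮E·dA = Q_enc/ε₀ with the end caps contributing no flux:
E = 2k|λ_enc|/r = 2(8.99×10^9)(6.99e-6)/(0.0135) = 9.31e6 N/C.

E ≈ 9.31×10^6 N/C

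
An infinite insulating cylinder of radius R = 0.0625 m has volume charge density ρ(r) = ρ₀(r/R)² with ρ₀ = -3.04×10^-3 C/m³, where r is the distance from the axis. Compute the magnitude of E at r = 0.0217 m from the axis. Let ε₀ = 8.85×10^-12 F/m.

E ≈ 2.25×10^5 N/C

Coaxial Gaussian cylinder, radius r = 0.0217 m, length L (r < R).
λ_enc = ∫₀^r ρ(r')·2πr' dr' = (2πρ₀/R²)·r^4/4 = -2.711×10^-7 C/m.
Gauss's law: E·2πrL = λ_enc L/ε₀.
E = |λ_enc|/(2πε₀r) = (2.711×10^-7)/(2π·8.85×10^-12·0.0217) = 2.25e5 N/C.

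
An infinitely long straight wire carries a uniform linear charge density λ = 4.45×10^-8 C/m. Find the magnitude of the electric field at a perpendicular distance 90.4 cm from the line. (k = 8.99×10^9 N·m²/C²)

Choose a coaxial cylinder of radius r = 90.4 cm (arbitrary length L) as the Gaussian surface.
Q_enc = λL, so λ_enc = 4.45e-8 C/m.
Gauss's law: E·2πrL = λ_enc L/ε₀.
E = 2k|λ_enc|/r = 2(8.99×10^9)(4.45e-8)/(0.904) = 885 N/C.

885 N/C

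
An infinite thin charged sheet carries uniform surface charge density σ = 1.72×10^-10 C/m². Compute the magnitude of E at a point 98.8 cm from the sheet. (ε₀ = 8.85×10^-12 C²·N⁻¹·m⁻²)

E = 9.72 N/C

By planar symmetry E is perpendicular to the sheet and uniform; use a Gaussian pillbox with flat faces of area A on each side of the sheet.
Only the two end caps contribute flux: Φ = 2EA. With Q_enc = σA, Gauss's law gives E = |σ|/(2ε₀).
E = |σ|/(2ε₀) = (1.72×10^-10)/(2·8.85×10^-12) = 9.72 N/C.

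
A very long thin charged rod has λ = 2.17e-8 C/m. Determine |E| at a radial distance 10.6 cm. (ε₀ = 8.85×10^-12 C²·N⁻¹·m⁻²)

By cylindrical symmetry E is radial; use a coaxial Gaussian cylinder of radius 10.6 cm and length L.
Q_enc = λL, so λ_enc = 2.17×10^-8 C/m.
Gauss's law: E·2πrL = λ_enc L/ε₀.
E = |λ_enc|/(2πε₀r) = (2.17e-8)/(2π·8.85×10^-12·0.106) = 3.68×10^3 N/C.

|E| = 3.68e3 V/m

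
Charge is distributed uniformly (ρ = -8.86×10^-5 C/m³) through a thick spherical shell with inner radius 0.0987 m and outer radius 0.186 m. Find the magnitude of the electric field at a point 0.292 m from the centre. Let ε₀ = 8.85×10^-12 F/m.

Use a concentric Gaussian sphere at r = 0.292 m (r > 0.186 m, enclosing the whole shell).
Q_enc = ρ·(4π/3)(b³ − a³) = (-8.86e-5)·(4π/3)·((0.186)³ − (0.0987)³) = -2.031×10^-6 C.
By Gauss's law, ∮E·dA = E·4πr² = Q_enc/ε₀.
E = |Q_enc|/(4πε₀r²) = (2.031×10^-6)/(4π·8.85×10^-12·(0.292)²) = 2.14e5 N/C.

E = 2.14e5 N/C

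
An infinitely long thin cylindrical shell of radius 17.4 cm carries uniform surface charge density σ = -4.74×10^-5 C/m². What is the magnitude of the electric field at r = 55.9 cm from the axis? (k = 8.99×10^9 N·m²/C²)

By cylindrical symmetry E is radial; use a coaxial Gaussian cylinder of radius 55.9 cm and length L (r > 17.4 cm).
The whole shell is enclosed: λ_enc = σ·2πR = (-4.74×10^-5)·2π·(0.174) = -5.182×10^-5 C/m.
Since E is radial and uniform over the curved surface, Φ = E·2πrL = Q_enc/ε₀ = λ_enc L/ε₀.
E = 2k|λ_enc|/r = 2(8.99×10^9)(5.182×10^-5)/(0.559) = 1.67e6 N/C.

E ≈ 1.67×10^6 N/C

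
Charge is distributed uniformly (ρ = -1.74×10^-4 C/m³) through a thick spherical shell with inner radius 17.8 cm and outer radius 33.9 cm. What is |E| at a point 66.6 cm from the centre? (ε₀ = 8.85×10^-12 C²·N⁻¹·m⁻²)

Symmetry ⇒ E = E(r) r̂. Gaussian sphere of radius r = 66.6 cm (r > 33.9 cm, enclosing the whole shell).
Q_enc = ρ·(4π/3)(b³ − a³) = (-1.74e-4)·(4π/3)·((0.339)³ − (0.178)³) = -2.428e-5 C.
Since E is radial and uniform over the Gaussian sphere, Φ = E·4πr² = Q_enc/ε₀.
E = |Q_enc|/(4πε₀r²) = (2.428×10^-5)/(4π·8.85×10^-12·(0.666)²) = 4.92×10^5 N/C.

|E| ≈ 4.92×10^5 N/C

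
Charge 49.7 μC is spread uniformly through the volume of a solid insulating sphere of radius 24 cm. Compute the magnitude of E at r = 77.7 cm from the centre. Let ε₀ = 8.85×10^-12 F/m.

|E| = 7.40e5 N/C

By spherical symmetry E is radial; choose a Gaussian sphere of radius r = 77.7 cm (r > R, so the entire charge is enclosed).
Q_enc = 49.7 μC = 4.97e-5 C.
Since E is radial and uniform over the Gaussian sphere, Φ = E·4πr² = Q_enc/ε₀.
E = |Q_enc|/(4πε₀r²) = (4.97×10^-5)/(4π·8.85×10^-12·(0.777)²) = 7.40e5 N/C.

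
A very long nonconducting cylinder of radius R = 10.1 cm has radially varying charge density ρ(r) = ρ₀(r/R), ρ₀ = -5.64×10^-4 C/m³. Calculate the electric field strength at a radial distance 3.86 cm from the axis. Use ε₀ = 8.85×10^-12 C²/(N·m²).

By cylindrical symmetry E is radial; use a coaxial Gaussian cylinder of radius 3.86 cm and length L (r < R).
Integrating ρ over the cross-section to radius r: λ_enc = (2πρ₀/R) ∫₀^r r'^2 dr' = 2πρ₀ r^3/(3·R) = -6.726×10^-7 C/m.
Applying ∮E·dA = Q_enc/ε₀ with the end caps contributing no flux:
E = |λ_enc|/(2πε₀r) = (6.726×10^-7)/(2π·8.85×10^-12·0.0386) = 3.13×10^5 N/C.

3.13×10^5 N/C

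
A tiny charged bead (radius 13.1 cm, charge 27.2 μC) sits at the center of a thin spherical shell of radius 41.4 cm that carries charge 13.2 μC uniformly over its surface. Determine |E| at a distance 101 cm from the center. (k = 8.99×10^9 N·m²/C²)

By spherical symmetry E is radial; choose a Gaussian sphere of radius r = 101 cm (r > 41.4 cm, enclosing both).
Q_enc = (27.2 μC) + (13.2 μC) = 4.04×10^-5 C.
Gauss's law: E·4πr² = Q_enc/ε₀.
E = k|Q_enc|/r² = (8.99×10^9)(4.04e-5)/(1.01)² = 3.56×10^5 N/C.

|E| ≈ 3.56×10^5 V/m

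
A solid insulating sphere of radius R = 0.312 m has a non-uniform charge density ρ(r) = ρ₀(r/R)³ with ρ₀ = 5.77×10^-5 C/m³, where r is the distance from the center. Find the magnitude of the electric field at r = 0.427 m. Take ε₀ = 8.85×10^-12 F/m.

Take a concentric spherical Gaussian surface of radius r = 0.427 m (r > R, all charge enclosed).
Q_enc = 4π ∫₀^R ρ₀(r'/R)^3 r'² dr' = 4πρ₀R³/6 = 3.67×10^-6 C.
Applying ∮E·dA = Q_enc/ε₀ with Φ = E(4πr²):
E = |Q_enc|/(4πε₀r²) = (3.67×10^-6)/(4π·8.85×10^-12·(0.427)²) = 1.81×10^5 N/C.

|E| = 1.81e5 N/C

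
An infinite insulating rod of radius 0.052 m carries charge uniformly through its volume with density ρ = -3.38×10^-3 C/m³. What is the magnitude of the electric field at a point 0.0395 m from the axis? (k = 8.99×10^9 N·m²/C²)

|E| = 7.54×10^6 N/C

Take a coaxial cylindrical Gaussian surface of radius r = 0.0395 m and length L (r < R).
Charge inside radius r per length L is ρ·πr²·L, so λ_enc = ρπr² = -1.657×10^-5 C/m.
Since E is radial and uniform over the curved surface, Φ = E·2πrL = Q_enc/ε₀ = λ_enc L/ε₀.
E = 2k|λ_enc|/r = 2(8.99×10^9)(1.657×10^-5)/(0.0395) = 7.54×10^6 N/C.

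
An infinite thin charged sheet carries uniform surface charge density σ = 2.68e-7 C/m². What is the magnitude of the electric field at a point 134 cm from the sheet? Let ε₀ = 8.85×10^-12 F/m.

Choose a cylindrical pillbox piercing the sheet, end faces (area A) parallel to it.
Only the two end caps contribute flux: Φ = 2EA. With Q_enc = σA, Gauss's law gives E = |σ|/(2ε₀).
E = |σ|/(2ε₀) = (2.68×10^-7)/(2·8.85×10^-12) = 1.51×10^4 N/C.

1.51e4 N/C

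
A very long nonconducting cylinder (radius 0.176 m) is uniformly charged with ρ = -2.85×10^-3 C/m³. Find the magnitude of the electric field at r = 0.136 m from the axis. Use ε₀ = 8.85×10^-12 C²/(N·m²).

|E| = 2.19×10^7 N/C

Take a coaxial cylindrical Gaussian surface of radius r = 0.136 m and length L (r < R).
Charge inside radius r per length L is ρ·πr²·L, so λ_enc = ρπr² = -1.656×10^-4 C/m.
Since E is radial and uniform over the curved surface, Φ = E·2πrL = Q_enc/ε₀ = λ_enc L/ε₀.
E = |λ_enc|/(2πε₀r) = (1.656e-4)/(2π·8.85×10^-12·0.136) = 2.19×10^7 N/C.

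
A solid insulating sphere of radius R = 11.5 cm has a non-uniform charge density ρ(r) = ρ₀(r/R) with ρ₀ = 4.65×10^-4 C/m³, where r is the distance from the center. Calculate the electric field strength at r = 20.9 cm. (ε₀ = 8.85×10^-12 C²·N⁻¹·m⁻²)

Take a concentric spherical Gaussian surface of radius r = 20.9 cm (r > R, all charge enclosed).
Q_enc = 4π ∫₀^R ρ₀(r'/R)^1 r'² dr' = 4πρ₀R³/4 = 2.222×10^-6 C.
By Gauss's law, ∮E·dA = E·4πr² = Q_enc/ε₀.
E = |Q_enc|/(4πε₀r²) = (2.222×10^-6)/(4π·8.85×10^-12·(0.209)²) = 4.57×10^5 N/C.

|E| = 4.57×10^5 N/C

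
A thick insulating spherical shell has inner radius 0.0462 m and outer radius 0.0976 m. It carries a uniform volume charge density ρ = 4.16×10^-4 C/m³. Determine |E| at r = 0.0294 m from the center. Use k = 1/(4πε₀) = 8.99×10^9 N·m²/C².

E = 0 (no enclosed charge)

Take a concentric spherical Gaussian surface of radius r = 0.0294 m (r < 0.0462 m, inside the empty cavity).
No charge is enclosed, so by Gauss's law E·4πr² = 0 ⇒ E = 0.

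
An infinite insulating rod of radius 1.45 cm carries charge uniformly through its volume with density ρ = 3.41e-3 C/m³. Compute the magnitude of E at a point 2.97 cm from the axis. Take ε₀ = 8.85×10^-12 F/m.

1.36×10^6 N/C

Take a coaxial cylindrical Gaussian surface of radius r = 2.97 cm and length L (r > 1.45 cm, full cross-section enclosed).
λ_enc = ρ·πR² = (3.41×10^-3)π(0.0145)² = 2.252×10^-6 C/m.
Applying ∮E·dA = Q_enc/ε₀ with the end caps contributing no flux:
E = |λ_enc|/(2πε₀r) = (2.252×10^-6)/(2π·8.85×10^-12·0.0297) = 1.36e6 N/C.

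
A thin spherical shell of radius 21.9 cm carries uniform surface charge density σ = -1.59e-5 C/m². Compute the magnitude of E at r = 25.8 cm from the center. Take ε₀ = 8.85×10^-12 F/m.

Symmetry ⇒ E = E(r) r̂. Gaussian sphere of radius r = 25.8 cm (r > 21.9 cm).
The entire shell is enclosed: Q_enc = σ·4πR² = (-1.59×10^-5)·4π·(0.219)² = -9.583e-6 C.
Applying ∮E·dA = Q_enc/ε₀ with Φ = E(4πr²):
E = |Q_enc|/(4πε₀r²) = (9.583×10^-6)/(4π·8.85×10^-12·(0.258)²) = 1.29×10^6 N/C.

|E| ≈ 1.29e6 V/m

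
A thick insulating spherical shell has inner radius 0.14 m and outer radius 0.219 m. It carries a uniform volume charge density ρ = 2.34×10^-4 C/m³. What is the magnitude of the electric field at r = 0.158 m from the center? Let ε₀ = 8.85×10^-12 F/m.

By spherical symmetry E is radial; choose a Gaussian sphere of radius r = 0.158 m (within the shell material, 0.14 m < r < 0.219 m).
Enclosed charge is the volume from a to r: Q_enc = (4π/3)ρ(r³ − a³) = 1.177×10^-6 C.
Applying ∮E·dA = Q_enc/ε₀ with Φ = E(4πr²):
E = |Q_enc|/(4πε₀r²) = (1.177e-6)/(4π·8.85×10^-12·(0.158)²) = 4.24×10^5 N/C.

E ≈ 4.24×10^5 V/m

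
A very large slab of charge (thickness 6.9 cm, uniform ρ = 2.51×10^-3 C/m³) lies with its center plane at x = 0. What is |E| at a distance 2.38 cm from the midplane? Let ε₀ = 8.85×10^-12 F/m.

By symmetry E is perpendicular to the slab. A Gaussian pillbox from −2.38 cm to +2.38 cm (face area A) lies entirely within the slab.
Q_enc = ρ·(2x)·A and flux = 2EA, so 2EA = 2ρxA/ε₀ ⇒ E = |ρ|x/ε₀.
E = (2.51e-3)(0.0238)/(8.85×10^-12) = 6.75×10^6 N/C.

6.75×10^6 V/m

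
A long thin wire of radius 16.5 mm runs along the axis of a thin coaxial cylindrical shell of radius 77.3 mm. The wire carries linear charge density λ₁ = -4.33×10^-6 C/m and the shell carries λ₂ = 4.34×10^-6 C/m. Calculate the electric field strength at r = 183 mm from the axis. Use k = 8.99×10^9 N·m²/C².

Coaxial Gaussian cylinder, radius r = 183 mm, length L (r > 77.3 mm, enclosing both).
λ_enc = λ₁ + λ₂ = (-4.33×10^-6) + (4.34×10^-6) = 1.00×10^-8 C/m.
Gauss's law: E·2πrL = λ_enc L/ε₀.
E = 2k|λ_enc|/r = 2(8.99×10^9)(1.00×10^-8)/(0.183) = 983 N/C.

|E| ≈ 983 N/C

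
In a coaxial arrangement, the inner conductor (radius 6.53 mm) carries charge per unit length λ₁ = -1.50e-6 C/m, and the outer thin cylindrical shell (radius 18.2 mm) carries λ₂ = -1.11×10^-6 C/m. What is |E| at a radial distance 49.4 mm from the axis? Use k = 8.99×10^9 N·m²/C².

E = 9.50e5 N/C

Choose a coaxial cylinder of radius r = 49.4 mm (arbitrary length L) as the Gaussian surface (r > 18.2 mm, enclosing both).
λ_enc = λ₁ + λ₂ = (-1.50×10^-6) + (-1.11×10^-6) = -2.61e-6 C/m.
Applying ∮E·dA = Q_enc/ε₀ with the end caps contributing no flux:
E = 2k|λ_enc|/r = 2(8.99×10^9)(2.61×10^-6)/(0.0494) = 9.50×10^5 N/C.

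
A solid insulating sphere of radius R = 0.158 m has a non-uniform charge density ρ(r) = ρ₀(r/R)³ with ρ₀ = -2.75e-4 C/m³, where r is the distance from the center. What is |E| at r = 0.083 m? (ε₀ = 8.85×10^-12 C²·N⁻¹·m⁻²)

Symmetry ⇒ E = E(r) r̂. Gaussian sphere of radius r = 0.083 m (r < R).
Q_enc = ∫₀^r ρ(r')·4πr'² dr' = (4πρ₀/R³) ∫₀^r r'^5 dr' = 4πρ₀ r^6/(6·R³) = -4.774e-8 C.
Applying ∮E·dA = Q_enc/ε₀ with Φ = E(4πr²):
E = |Q_enc|/(4πε₀r²) = (4.774×10^-8)/(4π·8.85×10^-12·(0.083)²) = 6.23×10^4 N/C.

E ≈ 6.23×10^4 N/C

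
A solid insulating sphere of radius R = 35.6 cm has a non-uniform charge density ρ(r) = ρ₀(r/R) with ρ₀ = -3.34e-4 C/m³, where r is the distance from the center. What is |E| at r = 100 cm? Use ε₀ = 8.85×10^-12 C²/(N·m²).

Take a concentric spherical Gaussian surface of radius r = 100 cm (r > R, all charge enclosed).
Q_enc = 4π ∫₀^R ρ₀(r'/R)^1 r'² dr' = 4πρ₀R³/4 = -4.734×10^-5 C.
Gauss's law: E·4πr² = Q_enc/ε₀.
E = |Q_enc|/(4πε₀r²) = (4.734e-5)/(4π·8.85×10^-12·(1)²) = 4.26e5 N/C.

|E| ≈ 4.26×10^5 N/C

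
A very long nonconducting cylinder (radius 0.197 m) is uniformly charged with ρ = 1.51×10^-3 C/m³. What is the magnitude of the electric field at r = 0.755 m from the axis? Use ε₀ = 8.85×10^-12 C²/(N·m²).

4.39×10^6 N/C

Coaxial Gaussian cylinder, radius r = 0.755 m, length L (r > 0.197 m, full cross-section enclosed).
λ_enc = ρ·πR² = (1.51×10^-3)π(0.197)² = 1.841×10^-4 C/m.
Applying ∮E·dA = Q_enc/ε₀ with the end caps contributing no flux:
E = |λ_enc|/(2πε₀r) = (1.841×10^-4)/(2π·8.85×10^-12·0.755) = 4.39×10^6 N/C.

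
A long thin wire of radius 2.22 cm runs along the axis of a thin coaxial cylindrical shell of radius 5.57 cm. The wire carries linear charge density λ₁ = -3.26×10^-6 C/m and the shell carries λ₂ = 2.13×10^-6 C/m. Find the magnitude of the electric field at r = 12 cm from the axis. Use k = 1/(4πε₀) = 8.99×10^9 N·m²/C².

E = 1.69×10^5 V/m

By cylindrical symmetry E is radial; use a coaxial Gaussian cylinder of radius 12 cm and length L (r > 5.57 cm, enclosing both).
λ_enc = λ₁ + λ₂ = (-3.26×10^-6) + (2.13e-6) = -1.13e-6 C/m.
By Gauss's law (flux through the curved wall only), E·2πrL = λ_enc L/ε₀.
E = 2k|λ_enc|/r = 2(8.99×10^9)(1.13×10^-6)/(0.12) = 1.69×10^5 N/C.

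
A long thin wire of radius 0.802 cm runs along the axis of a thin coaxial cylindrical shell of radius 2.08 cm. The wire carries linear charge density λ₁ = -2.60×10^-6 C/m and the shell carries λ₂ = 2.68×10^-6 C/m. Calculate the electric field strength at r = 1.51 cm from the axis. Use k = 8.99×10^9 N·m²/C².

Choose a coaxial cylinder of radius r = 1.51 cm (arbitrary length L) as the Gaussian surface (between the conductors, 0.802 cm < r < 2.08 cm).
The shell at 2.08 cm lies outside the Gaussian surface, so λ_enc = λ₁ = -2.60e-6 C/m.
Gauss's law: E·2πrL = λ_enc L/ε₀.
E = 2k|λ_enc|/r = 2(8.99×10^9)(2.60e-6)/(0.0151) = 3.10×10^6 N/C.

E = 3.10×10^6 N/C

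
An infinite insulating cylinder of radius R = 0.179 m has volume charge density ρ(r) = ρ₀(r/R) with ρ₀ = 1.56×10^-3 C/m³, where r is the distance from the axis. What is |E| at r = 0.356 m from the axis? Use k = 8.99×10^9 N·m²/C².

E = 5.29×10^6 N/C

Coaxial Gaussian cylinder, radius r = 0.356 m, length L (r > R, full charge per length enclosed).
λ_enc = 2π ∫₀^R ρ₀(r'/R)^1 r' dr' = 2πρ₀R²/3 = 1.047×10^-4 C/m.
Applying ∮E·dA = Q_enc/ε₀ with the end caps contributing no flux:
E = 2k|λ_enc|/r = 2(8.99×10^9)(1.047×10^-4)/(0.356) = 5.29e6 N/C.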